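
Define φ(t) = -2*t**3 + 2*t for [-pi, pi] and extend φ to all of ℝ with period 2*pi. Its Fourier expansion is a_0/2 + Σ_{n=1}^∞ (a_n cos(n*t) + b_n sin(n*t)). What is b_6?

b_6 = 1/pi ∫_{-pi}^{pi} φ(t) sin(6*t) dt.
φ is odd and sin(6*t) is odd, so the integrand is even and b_6 = 2/pi ∫_0^{pi} φ(t) sin(6*t) dt.
Integrating by parts three times (tabular method), an antiderivative of (-2*t**3 + 2*t) sin(6*t) is t**3*cos(6*t)/3 - t**2*sin(6*t)/6 - 7*t*cos(6*t)/18 + 7*sin(6*t)/108; evaluating from 0 to pi: ∫_{0}^{pi} (-2*t**3 + 2*t) sin(6*t) dt = (pi*(-7 + 6*pi**2)/18) - (0) = pi*(-7 + 6*pi**2)/18.
Hence b_6 = (2/pi)·(pi*(-7 + 6*pi**2)/18) = -7/9 + 2*pi**2/3.

-7/9 + 2*pi**2/3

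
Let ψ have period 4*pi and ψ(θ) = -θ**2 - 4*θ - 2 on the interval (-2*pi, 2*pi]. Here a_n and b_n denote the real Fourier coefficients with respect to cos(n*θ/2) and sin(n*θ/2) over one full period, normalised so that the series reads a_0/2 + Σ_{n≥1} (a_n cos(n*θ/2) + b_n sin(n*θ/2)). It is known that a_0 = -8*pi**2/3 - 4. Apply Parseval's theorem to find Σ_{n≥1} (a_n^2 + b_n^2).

128*pi**2*(pi**2 + 15)/45

Parseval: a_0^2/2 + Σ_{n≥1} (a_n^2+b_n^2) = (1/(2*pi)) ∫_{-2*pi}^{2*pi} ψ(θ)^2 dθ = 8 + 160*pi**2/3 + 32*pi**4/5.
Subtract a_0^2/2 = 8*(3 + 2*pi**2)**2/9: Σ (a_n^2+b_n^2) = 128*pi**2*(pi**2 + 15)/45.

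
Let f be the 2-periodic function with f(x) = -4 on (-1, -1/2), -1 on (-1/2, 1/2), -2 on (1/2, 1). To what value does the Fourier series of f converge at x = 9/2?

x = 9/2 differs from x = 1/2 by 2 full period(s), and the series is 2-periodic.
At x = 1/2 the one-sided limits are f(1/2^-) = -1 and f(1/2^+) = -2.
By Dirichlet's theorem the series converges to their average, [(-1) + (-2)]/2 = -3/2.

-3/2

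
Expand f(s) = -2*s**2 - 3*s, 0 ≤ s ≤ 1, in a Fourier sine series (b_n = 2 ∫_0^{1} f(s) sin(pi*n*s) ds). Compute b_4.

5/(2*pi)

b_4 = 2 ∫_0^{1} (-2*s**2 - 3*s) sin(4*pi*s) ds.
Integrating by parts twice (tabular method), an antiderivative of (-2*s**2 - 3*s) sin(4*pi*s) is s**2*cos(4*pi*s)/(2*pi) - s*sin(4*pi*s)/(4*pi**2) + 3*s*cos(4*pi*s)/(4*pi) - 3*sin(4*pi*s)/(16*pi**2) - cos(4*pi*s)/(16*pi**3); evaluating from 0 to 1: ∫_{0}^{1} (-2*s**2 - 3*s) sin(4*pi*s) ds = ((-1 + 20*pi**2)/(16*pi**3)) - (-1/(16*pi**3)) = 5/(4*pi).
Hence b_4 = 2·(5/(4*pi)) = 5/(2*pi).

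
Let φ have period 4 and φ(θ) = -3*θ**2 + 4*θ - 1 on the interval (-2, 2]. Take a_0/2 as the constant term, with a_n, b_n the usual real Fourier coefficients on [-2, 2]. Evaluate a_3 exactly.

16/(3*pi**2)

a_3 = 1/2 ∫_{-2}^{2} φ(θ) cos(3*pi*θ/2) dθ.
Integrating by parts twice (tabular method), an antiderivative of (-3*θ**2 + 4*θ - 1) cos(3*pi*θ/2) is -2*θ**2*sin(3*pi*θ/2)/pi + 8*θ*sin(3*pi*θ/2)/(3*pi) - 8*θ*cos(3*pi*θ/2)/(3*pi**2) - 2*sin(3*pi*θ/2)/(3*pi) + 16*sin(3*pi*θ/2)/(9*pi**3) + 16*cos(3*pi*θ/2)/(9*pi**2); evaluating from -2 to 2: ∫_{-2}^{2} (-3*θ**2 + 4*θ - 1) cos(3*pi*θ/2) dθ = (32/(9*pi**2)) - (-64/(9*pi**2)) = 32/(3*pi**2).
Hence a_3 = (1/2)·(32/(3*pi**2)) = 16/(3*pi**2).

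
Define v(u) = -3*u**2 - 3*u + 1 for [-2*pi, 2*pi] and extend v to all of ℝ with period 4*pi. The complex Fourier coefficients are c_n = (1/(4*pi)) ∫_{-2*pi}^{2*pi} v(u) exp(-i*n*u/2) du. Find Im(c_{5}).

Since v is real-valued, Im(c_{5}) = -(1/(4*pi)) ∫_{-2*pi}^{2*pi} v(u) sin(5*u/2) du = -b_{5}/2.
Integrating by parts twice (tabular method), an antiderivative of (-3*u**2 - 3*u + 1) sin(5*u/2) is 6*u**2*cos(5*u/2)/5 - 24*u*sin(5*u/2)/25 + 6*u*cos(5*u/2)/5 - 12*sin(5*u/2)/25 - 98*cos(5*u/2)/125; evaluating from -2*pi to 2*pi: ∫_{-2*pi}^{2*pi} (-3*u**2 - 3*u + 1) sin(5*u/2) du = (-24*pi**2/5 - 12*pi/5 + 98/125) - (-24*pi**2/5 + 98/125 + 12*pi/5) = -24*pi/5.
Hence Im(c_{5}) = (-1/(4*pi))·(-24*pi/5) = 6/5.

6/5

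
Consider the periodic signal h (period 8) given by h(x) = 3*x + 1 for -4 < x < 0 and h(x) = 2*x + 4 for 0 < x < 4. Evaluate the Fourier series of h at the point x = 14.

-5

x = 14 differs from x = -2 by 2 full period(s), and the series is 8-periodic.
h is continuous at x = -2 with value -5, so the series converges to -5 there.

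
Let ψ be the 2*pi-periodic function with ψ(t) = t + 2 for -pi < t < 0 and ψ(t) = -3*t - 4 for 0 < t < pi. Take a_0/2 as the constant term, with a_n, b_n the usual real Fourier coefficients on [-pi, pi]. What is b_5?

2*(-6 - pi)/(5*pi)

b_5 = 1/pi ∫_{-pi}^{pi} ψ(t) sin(5*t) dt.
Split the integral at the breakpoints.
Integrating by parts (boundary term plus one more integral), an antiderivative of (t + 2) sin(5*t) is -t*cos(5*t)/5 + sin(5*t)/25 - 2*cos(5*t)/5; evaluating from -pi to 0: ∫_{-pi}^{0} (t + 2) sin(5*t) dt = (-2/5) - (2/5 - pi/5) = -4/5 + pi/5.
Integrating by parts (boundary term plus one more integral), an antiderivative of (-3*t - 4) sin(5*t) is 3*t*cos(5*t)/5 - 3*sin(5*t)/25 + 4*cos(5*t)/5; evaluating from 0 to pi: ∫_{0}^{pi} (-3*t - 4) sin(5*t) dt = (-3*pi/5 - 4/5) - (4/5) = -3*pi/5 - 8/5.
Summing the pieces and multiplying by (1/pi) gives b_5 = 2*(-6 - pi)/(5*pi).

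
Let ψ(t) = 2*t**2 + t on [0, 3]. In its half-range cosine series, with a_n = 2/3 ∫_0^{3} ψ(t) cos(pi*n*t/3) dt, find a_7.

a_7 = 2/3 ∫_0^{3} (2*t**2 + t) cos(7*pi*t/3) dt.
Integrating by parts twice (tabular method), an antiderivative of (2*t**2 + t) cos(7*pi*t/3) is 6*t**2*sin(7*pi*t/3)/(7*pi) + 3*t*sin(7*pi*t/3)/(7*pi) + 36*t*cos(7*pi*t/3)/(49*pi**2) - 108*sin(7*pi*t/3)/(343*pi**3) + 9*cos(7*pi*t/3)/(49*pi**2); evaluating from 0 to 3: ∫_{0}^{3} (2*t**2 + t) cos(7*pi*t/3) dt = (-117/(49*pi**2)) - (9/(49*pi**2)) = -18/(7*pi**2).
Hence a_7 = (2/3)·(-18/(7*pi**2)) = -12/(7*pi**2).

-12/(7*pi**2)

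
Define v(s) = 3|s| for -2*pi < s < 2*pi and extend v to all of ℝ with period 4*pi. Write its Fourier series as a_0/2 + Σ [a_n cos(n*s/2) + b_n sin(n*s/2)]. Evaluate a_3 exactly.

-8/(3*pi)

a_3 = (1/(2*pi)) ∫_{-2*pi}^{2*pi} v(s) cos(3*s/2) ds.
v is even and cos(3*s/2) is even, so the integrand is even and a_3 = 1/pi ∫_0^{2*pi} v(s) cos(3*s/2) ds.
Integrating by parts (boundary term plus one more integral), an antiderivative of (3*s) cos(3*s/2) is 2*s*sin(3*s/2) + 4*cos(3*s/2)/3; evaluating from 0 to 2*pi: ∫_{0}^{2*pi} (3*s) cos(3*s/2) ds = (-4/3) - (4/3) = -8/3.
Hence a_3 = (1/pi)·(-8/3) = -8/(3*pi).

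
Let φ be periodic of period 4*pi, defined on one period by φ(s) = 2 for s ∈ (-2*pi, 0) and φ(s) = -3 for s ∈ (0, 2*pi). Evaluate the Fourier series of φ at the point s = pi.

-3

φ is continuous at s = pi with value -3, so the series converges to -3 there.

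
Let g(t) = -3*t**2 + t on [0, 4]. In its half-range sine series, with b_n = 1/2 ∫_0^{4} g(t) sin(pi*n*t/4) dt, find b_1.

-88/pi + 384/pi**3

b_1 = 1/2 ∫_0^{4} (-3*t**2 + t) sin(pi*t/4) dt.
Integrating by parts twice (tabular method), an antiderivative of (-3*t**2 + t) sin(pi*t/4) is 12*t**2*cos(pi*t/4)/pi - 96*t*sin(pi*t/4)/pi**2 - 4*t*cos(pi*t/4)/pi + 16*sin(pi*t/4)/pi**2 - 384*cos(pi*t/4)/pi**3; evaluating from 0 to 4: ∫_{0}^{4} (-3*t**2 + t) sin(pi*t/4) dt = (-176/pi + 384/pi**3) - (-384/pi**3) = -176/pi + 768/pi**3.
Hence b_1 = (1/2)·(-176/pi + 768/pi**3) = -88/pi + 384/pi**3.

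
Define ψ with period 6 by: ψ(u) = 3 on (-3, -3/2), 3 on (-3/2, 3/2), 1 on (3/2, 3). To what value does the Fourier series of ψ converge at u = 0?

ψ is continuous at u = 0 with value 3, so the series converges to 3 there.

3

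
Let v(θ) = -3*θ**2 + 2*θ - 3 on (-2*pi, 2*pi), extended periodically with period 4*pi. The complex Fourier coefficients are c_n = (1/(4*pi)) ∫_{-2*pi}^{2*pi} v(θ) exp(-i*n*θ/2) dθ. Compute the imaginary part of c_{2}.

Since v is real-valued, Im(c_{2}) = -(1/(4*pi)) ∫_{-2*pi}^{2*pi} v(θ) sin(θ) dθ = -b_{2}/2.
Integrating by parts twice (tabular method), an antiderivative of (-3*θ**2 + 2*θ - 3) sin(θ) is 3*θ**2*cos(θ) - 6*θ*sin(θ) - 2*θ*cos(θ) + 2*sin(θ) - 3*cos(θ); evaluating from -2*pi to 2*pi: ∫_{-2*pi}^{2*pi} (-3*θ**2 + 2*θ - 3) sin(θ) dθ = (-4*pi - 3 + 12*pi**2) - (-3 + 4*pi + 12*pi**2) = -8*pi.
Hence Im(c_{2}) = (-1/(4*pi))·(-8*pi) = 2.

2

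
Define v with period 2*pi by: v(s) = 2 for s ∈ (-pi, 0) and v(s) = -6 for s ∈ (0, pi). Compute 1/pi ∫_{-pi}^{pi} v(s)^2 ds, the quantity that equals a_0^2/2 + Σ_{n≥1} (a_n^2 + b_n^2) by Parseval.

40

1/pi ∫_{-pi}^{pi} v(s)^2 ds = 1/pi · (40*pi) = 40.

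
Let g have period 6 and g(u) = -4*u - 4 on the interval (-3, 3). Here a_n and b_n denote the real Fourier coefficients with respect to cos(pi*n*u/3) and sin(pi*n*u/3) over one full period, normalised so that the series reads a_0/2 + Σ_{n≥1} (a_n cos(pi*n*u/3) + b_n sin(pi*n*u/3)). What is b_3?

b_3 = 1/3 ∫_{-3}^{3} g(u) sin(pi*u) du.
Integrating by parts (boundary term plus one more integral), an antiderivative of (-4*u - 4) sin(pi*u) is 4*u*cos(pi*u)/pi - 4*sin(pi*u)/pi**2 + 4*cos(pi*u)/pi; evaluating from -3 to 3: ∫_{-3}^{3} (-4*u - 4) sin(pi*u) du = (-16/pi) - (8/pi) = -24/pi.
Hence b_3 = (1/3)·(-24/pi) = -8/pi.

-8/pi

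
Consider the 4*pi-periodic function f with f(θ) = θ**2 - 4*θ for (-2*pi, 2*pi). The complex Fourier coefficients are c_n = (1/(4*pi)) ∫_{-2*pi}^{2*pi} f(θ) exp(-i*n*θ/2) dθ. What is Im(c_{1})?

Since f is real-valued, Im(c_{1}) = -(1/(4*pi)) ∫_{-2*pi}^{2*pi} f(θ) sin(θ/2) dθ = -b_{1}/2.
Integrating by parts twice (tabular method), an antiderivative of (θ**2 - 4*θ) sin(θ/2) is -2*θ**2*cos(θ/2) + 8*θ*sin(θ/2) + 8*θ*cos(θ/2) - 16*sin(θ/2) + 16*cos(θ/2); evaluating from -2*pi to 2*pi: ∫_{-2*pi}^{2*pi} (θ**2 - 4*θ) sin(θ/2) dθ = (-16*pi - 16 + 8*pi**2) - (-16 + 16*pi + 8*pi**2) = -32*pi.
Hence Im(c_{1}) = (-1/(4*pi))·(-32*pi) = 8.

8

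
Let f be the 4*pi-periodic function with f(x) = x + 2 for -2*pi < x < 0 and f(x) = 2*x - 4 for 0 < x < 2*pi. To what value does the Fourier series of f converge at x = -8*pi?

x = -8*pi differs from x = 0 by -2 full period(s), and the series is 4*pi-periodic.
At x = 0 the one-sided limits are f(0^-) = 2 and f(0^+) = -4.
By Dirichlet's theorem the series converges to their average, [(2) + (-4)]/2 = -1.

-1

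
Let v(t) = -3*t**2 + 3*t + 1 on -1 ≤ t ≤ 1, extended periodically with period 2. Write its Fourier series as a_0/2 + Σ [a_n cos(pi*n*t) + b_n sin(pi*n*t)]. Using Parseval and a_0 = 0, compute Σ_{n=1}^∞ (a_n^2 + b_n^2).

Parseval: a_0^2/2 + Σ_{n≥1} (a_n^2+b_n^2) = ∫_{-1}^{1} v(t)^2 dt = 38/5.
Subtract a_0^2/2 = 0: Σ (a_n^2+b_n^2) = 38/5.

38/5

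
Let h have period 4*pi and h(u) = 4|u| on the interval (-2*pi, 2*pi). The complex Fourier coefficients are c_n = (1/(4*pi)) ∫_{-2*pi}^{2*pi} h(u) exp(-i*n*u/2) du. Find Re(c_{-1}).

Since h is real-valued, Re(c_{-1}) = (1/(4*pi)) ∫_{-2*pi}^{2*pi} h(u) cos(-u/2) du = a_{1}/2.
h is even and cos(-u/2) is even, so the integrand is even: ∫_{-2*pi}^{2*pi} h(u) cos(-u/2) du = 2∫_0^{2*pi} h(u) cos(-u/2) du.
Integrating by parts (boundary term plus one more integral), an antiderivative of (4*u) cos(-u/2) is 8*u*sin(u/2) + 16*cos(u/2); evaluating from 0 to 2*pi: ∫_{0}^{2*pi} (4*u) cos(-u/2) du = (-16) - (16) = -32.
So ∫_{-2*pi}^{2*pi} h(u) cos(-u/2) du = -64.
Hence Re(c_{-1}) = (1/(4*pi))·(-64) = -16/pi.

-16/pi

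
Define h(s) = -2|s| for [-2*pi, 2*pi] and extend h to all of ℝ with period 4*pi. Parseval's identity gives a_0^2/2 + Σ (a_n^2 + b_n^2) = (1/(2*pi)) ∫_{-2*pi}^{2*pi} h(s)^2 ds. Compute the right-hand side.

(1/(2*pi)) ∫_{-2*pi}^{2*pi} h(s)^2 ds = (1/(2*pi)) · (64*pi**3/3) = 32*pi**2/3.

32*pi**2/3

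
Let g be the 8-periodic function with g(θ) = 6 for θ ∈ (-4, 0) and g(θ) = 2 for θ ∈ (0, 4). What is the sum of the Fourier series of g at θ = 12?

θ = 12 differs from θ = -4 by 2 full period(s), and the series is 8-periodic.
At θ = -4 the one-sided limits are g(-4^-) = 2 and g(-4^+) = 6.
By Dirichlet's theorem the series converges to their average, [(2) + (6)]/2 = 4.

4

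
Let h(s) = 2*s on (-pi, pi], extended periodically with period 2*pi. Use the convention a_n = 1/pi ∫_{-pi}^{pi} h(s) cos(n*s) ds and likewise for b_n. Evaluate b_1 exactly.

b_1 = 1/pi ∫_{-pi}^{pi} h(s) sin(s) ds.
h is odd and sin(s) is odd, so the integrand is even and b_1 = 2/pi ∫_0^{pi} h(s) sin(s) ds.
Integrating by parts (boundary term plus one more integral), an antiderivative of (2*s) sin(s) is -2*s*cos(s) + 2*sin(s); evaluating from 0 to pi: ∫_{0}^{pi} (2*s) sin(s) ds = (2*pi) - (0) = 2*pi.
Hence b_1 = (2/pi)·(2*pi) = 4.

4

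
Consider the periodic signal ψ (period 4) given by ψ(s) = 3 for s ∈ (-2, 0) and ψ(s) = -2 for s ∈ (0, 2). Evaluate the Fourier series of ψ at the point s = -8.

1/2

s = -8 differs from s = 0 by -2 full period(s), and the series is 4-periodic.
At s = 0 the one-sided limits are ψ(0^-) = 3 and ψ(0^+) = -2.
By Dirichlet's theorem the series converges to their average, [(3) + (-2)]/2 = 1/2.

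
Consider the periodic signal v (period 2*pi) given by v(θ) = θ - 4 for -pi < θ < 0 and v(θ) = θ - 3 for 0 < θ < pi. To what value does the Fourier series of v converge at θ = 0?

At θ = 0 the one-sided limits are v(0^-) = -4 and v(0^+) = -3.
By Dirichlet's theorem the series converges to their average, [(-4) + (-3)]/2 = -7/2.

-7/2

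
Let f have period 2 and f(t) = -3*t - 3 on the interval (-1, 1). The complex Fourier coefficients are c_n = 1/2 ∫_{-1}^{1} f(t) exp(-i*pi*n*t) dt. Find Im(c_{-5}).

Since f is real-valued, Im(c_{-5}) = -1/2 ∫_{-1}^{1} f(t) sin(-5*pi*t) dt = b_{5}/2.
Integrating by parts (boundary term plus one more integral), an antiderivative of (-3*t - 3) sin(-5*pi*t) is -3*t*cos(5*pi*t)/(5*pi) + 3*sin(5*pi*t)/(25*pi**2) - 3*cos(5*pi*t)/(5*pi); evaluating from -1 to 1: ∫_{-1}^{1} (-3*t - 3) sin(-5*pi*t) dt = (6/(5*pi)) - (0) = 6/(5*pi).
Hence Im(c_{-5}) = (-1/2)·(6/(5*pi)) = -3/(5*pi).

-3/(5*pi)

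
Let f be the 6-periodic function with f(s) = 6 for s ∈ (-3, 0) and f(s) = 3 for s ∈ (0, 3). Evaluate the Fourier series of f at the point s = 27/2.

s = 27/2 differs from s = 3/2 by 2 full period(s), and the series is 6-periodic.
f is continuous at s = 3/2 with value 3, so the series converges to 3 there.

3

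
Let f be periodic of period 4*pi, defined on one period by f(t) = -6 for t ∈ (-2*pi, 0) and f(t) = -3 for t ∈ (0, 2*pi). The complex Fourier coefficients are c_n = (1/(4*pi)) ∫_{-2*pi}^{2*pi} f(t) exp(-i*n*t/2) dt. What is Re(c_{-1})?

0

Since f is real-valued, Re(c_{-1}) = (1/(4*pi)) ∫_{-2*pi}^{2*pi} f(t) cos(-t/2) dt = a_{1}/2.
Split the integral at the breakpoints.
Directly, an antiderivative of (-6) cos(-t/2) is -12*sin(t/2); evaluating from -2*pi to 0: ∫_{-2*pi}^{0} (-6) cos(-t/2) dt = (0) - (0) = 0.
Directly, an antiderivative of (-3) cos(-t/2) is -6*sin(t/2); evaluating from 0 to 2*pi: ∫_{0}^{2*pi} (-3) cos(-t/2) dt = (0) - (0) = 0.
So ∫_{-2*pi}^{2*pi} f(t) cos(-t/2) dt = 0.
Hence Re(c_{-1}) = (1/(4*pi))·(0) = 0.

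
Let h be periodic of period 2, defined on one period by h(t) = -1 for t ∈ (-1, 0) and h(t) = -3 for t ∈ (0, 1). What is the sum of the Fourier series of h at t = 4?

-2

t = 4 differs from t = 0 by 2 full period(s), and the series is 2-periodic.
At t = 0 the one-sided limits are h(0^-) = -1 and h(0^+) = -3.
By Dirichlet's theorem the series converges to their average, [(-1) + (-3)]/2 = -2.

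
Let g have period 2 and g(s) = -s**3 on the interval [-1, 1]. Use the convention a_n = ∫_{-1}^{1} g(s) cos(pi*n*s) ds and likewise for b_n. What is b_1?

b_1 = ∫_{-1}^{1} g(s) sin(pi*s) ds.
g is odd and sin(pi*s) is odd, so the integrand is even and b_1 = 2 ∫_0^{1} g(s) sin(pi*s) ds.
Integrating by parts three times (tabular method), an antiderivative of (-s**3) sin(pi*s) is s**3*cos(pi*s)/pi - 3*s**2*sin(pi*s)/pi**2 - 6*s*cos(pi*s)/pi**3 + 6*sin(pi*s)/pi**4; evaluating from 0 to 1: ∫_{0}^{1} (-s**3) sin(pi*s) ds = ((6 - pi**2)/pi**3) - (0) = (6 - pi**2)/pi**3.
Hence b_1 = 2·((6 - pi**2)/pi**3) = -2/pi + 12/pi**3.

-2/pi + 12/pi**3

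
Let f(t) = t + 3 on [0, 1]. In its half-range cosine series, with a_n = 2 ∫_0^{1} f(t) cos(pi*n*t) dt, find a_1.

-4/pi**2

a_1 = 2 ∫_0^{1} (t + 3) cos(pi*t) dt.
Integrating by parts (boundary term plus one more integral), an antiderivative of (t + 3) cos(pi*t) is t*sin(pi*t)/pi + 3*sin(pi*t)/pi + cos(pi*t)/pi**2; evaluating from 0 to 1: ∫_{0}^{1} (t + 3) cos(pi*t) dt = (-1/pi**2) - (pi**(-2)) = -2/pi**2.
Hence a_1 = 2·(-2/pi**2) = -4/pi**2.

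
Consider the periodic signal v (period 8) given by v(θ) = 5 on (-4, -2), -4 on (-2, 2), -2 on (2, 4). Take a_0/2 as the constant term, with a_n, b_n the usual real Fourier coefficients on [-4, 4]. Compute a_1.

a_1 = 1/4 ∫_{-4}^{4} v(θ) cos(pi*θ/4) dθ.
Split the integral at the breakpoints.
Directly, an antiderivative of (5) cos(pi*θ/4) is 20*sin(pi*θ/4)/pi; evaluating from -4 to -2: ∫_{-4}^{-2} (5) cos(pi*θ/4) dθ = (-20/pi) - (0) = -20/pi.
Directly, an antiderivative of (-4) cos(pi*θ/4) is -16*sin(pi*θ/4)/pi; evaluating from -2 to 2: ∫_{-2}^{2} (-4) cos(pi*θ/4) dθ = (-16/pi) - (16/pi) = -32/pi.
Directly, an antiderivative of (-2) cos(pi*θ/4) is -8*sin(pi*θ/4)/pi; evaluating from 2 to 4: ∫_{2}^{4} (-2) cos(pi*θ/4) dθ = (0) - (-8/pi) = 8/pi.
Summing the pieces and multiplying by (1/4) gives a_1 = -11/pi.

-11/pi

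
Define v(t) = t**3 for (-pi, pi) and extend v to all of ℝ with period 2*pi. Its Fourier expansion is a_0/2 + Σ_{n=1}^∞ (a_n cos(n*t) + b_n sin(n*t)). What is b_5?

b_5 = 1/pi ∫_{-pi}^{pi} v(t) sin(5*t) dt.
v is odd and sin(5*t) is odd, so the integrand is even and b_5 = 2/pi ∫_0^{pi} v(t) sin(5*t) dt.
Integrating by parts three times (tabular method), an antiderivative of (t**3) sin(5*t) is -t**3*cos(5*t)/5 + 3*t**2*sin(5*t)/25 + 6*t*cos(5*t)/125 - 6*sin(5*t)/625; evaluating from 0 to pi: ∫_{0}^{pi} (t**3) sin(5*t) dt = (pi*(-6 + 25*pi**2)/125) - (0) = pi*(-6 + 25*pi**2)/125.
Hence b_5 = (2/pi)·(pi*(-6 + 25*pi**2)/125) = -12/125 + 2*pi**2/5.

-12/125 + 2*pi**2/5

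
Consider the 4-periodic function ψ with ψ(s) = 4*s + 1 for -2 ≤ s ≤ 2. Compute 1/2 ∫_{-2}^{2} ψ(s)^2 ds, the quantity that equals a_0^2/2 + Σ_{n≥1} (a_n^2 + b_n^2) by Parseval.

134/3

1/2 ∫_{-2}^{2} ψ(s)^2 ds = 1/2 · (268/3) = 134/3.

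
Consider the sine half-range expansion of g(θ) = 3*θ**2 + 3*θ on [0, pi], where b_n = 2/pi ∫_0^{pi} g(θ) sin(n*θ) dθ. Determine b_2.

-3*pi - 3

b_2 = 2/pi ∫_0^{pi} (3*θ**2 + 3*θ) sin(2*θ) dθ.
Integrating by parts twice (tabular method), an antiderivative of (3*θ**2 + 3*θ) sin(2*θ) is -3*θ**2*cos(2*θ)/2 + 3*θ*sin(2*θ)/2 - 3*θ*cos(2*θ)/2 + 3*sin(2*θ)/4 + 3*cos(2*θ)/4; evaluating from 0 to pi: ∫_{0}^{pi} (3*θ**2 + 3*θ) sin(2*θ) dθ = (-3*pi**2/2 - 3*pi/2 + 3/4) - (3/4) = -3*pi*(1 + pi)/2.
Hence b_2 = (2/pi)·(-3*pi*(1 + pi)/2) = -3*pi - 3.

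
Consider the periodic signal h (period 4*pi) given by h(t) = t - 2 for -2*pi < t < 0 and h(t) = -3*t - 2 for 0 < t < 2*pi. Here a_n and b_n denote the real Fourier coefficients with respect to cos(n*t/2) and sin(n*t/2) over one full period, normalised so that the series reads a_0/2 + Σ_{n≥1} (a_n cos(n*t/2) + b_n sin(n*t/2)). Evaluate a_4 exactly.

0

a_4 = (1/(2*pi)) ∫_{-2*pi}^{2*pi} h(t) cos(2*t) dt.
Split the integral at the breakpoints.
Integrating by parts (boundary term plus one more integral), an antiderivative of (t - 2) cos(2*t) is t*sin(2*t)/2 - sin(2*t) + cos(2*t)/4; evaluating from -2*pi to 0: ∫_{-2*pi}^{0} (t - 2) cos(2*t) dt = (1/4) - (1/4) = 0.
Integrating by parts (boundary term plus one more integral), an antiderivative of (-3*t - 2) cos(2*t) is -3*t*sin(2*t)/2 - sin(2*t) - 3*cos(2*t)/4; evaluating from 0 to 2*pi: ∫_{0}^{2*pi} (-3*t - 2) cos(2*t) dt = (-3/4) - (-3/4) = 0.
Summing the pieces and multiplying by (1/(2*pi)) gives a_4 = 0.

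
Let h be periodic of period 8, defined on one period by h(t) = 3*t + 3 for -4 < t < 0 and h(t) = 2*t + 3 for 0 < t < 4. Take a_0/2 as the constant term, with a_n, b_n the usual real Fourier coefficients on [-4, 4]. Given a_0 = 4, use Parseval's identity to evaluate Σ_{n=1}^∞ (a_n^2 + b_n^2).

202/3

Parseval: a_0^2/2 + Σ_{n≥1} (a_n^2+b_n^2) = 1/4 ∫_{-4}^{4} h(t)^2 dt = 226/3.
Subtract a_0^2/2 = 8: Σ (a_n^2+b_n^2) = 202/3.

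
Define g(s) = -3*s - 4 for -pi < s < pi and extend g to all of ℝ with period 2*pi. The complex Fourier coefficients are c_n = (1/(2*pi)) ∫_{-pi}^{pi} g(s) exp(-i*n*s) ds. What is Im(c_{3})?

1

Since g is real-valued, Im(c_{3}) = -(1/(2*pi)) ∫_{-pi}^{pi} g(s) sin(3*s) ds = -b_{3}/2.
Integrating by parts (boundary term plus one more integral), an antiderivative of (-3*s - 4) sin(3*s) is s*cos(3*s) - sin(3*s)/3 + 4*cos(3*s)/3; evaluating from -pi to pi: ∫_{-pi}^{pi} (-3*s - 4) sin(3*s) ds = (-pi - 4/3) - (-4/3 + pi) = -2*pi.
Hence Im(c_{3}) = (-1/(2*pi))·(-2*pi) = 1.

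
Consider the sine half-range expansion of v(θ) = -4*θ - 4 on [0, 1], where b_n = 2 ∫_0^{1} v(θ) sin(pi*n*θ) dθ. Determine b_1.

-24/pi

b_1 = 2 ∫_0^{1} (-4*θ - 4) sin(pi*θ) dθ.
Integrating by parts (boundary term plus one more integral), an antiderivative of (-4*θ - 4) sin(pi*θ) is 4*θ*cos(pi*θ)/pi - 4*sin(pi*θ)/pi**2 + 4*cos(pi*θ)/pi; evaluating from 0 to 1: ∫_{0}^{1} (-4*θ - 4) sin(pi*θ) dθ = (-8/pi) - (4/pi) = -12/pi.
Hence b_1 = 2·(-12/pi) = -24/pi.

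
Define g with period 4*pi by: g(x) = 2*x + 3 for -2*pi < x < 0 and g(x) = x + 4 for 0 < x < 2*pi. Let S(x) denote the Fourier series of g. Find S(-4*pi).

x = -4*pi differs from x = 0 by -1 full period(s), and the series is 4*pi-periodic.
At x = 0 the one-sided limits are g(0^-) = 3 and g(0^+) = 4.
By Dirichlet's theorem the series converges to their average, [(3) + (4)]/2 = 7/2.

7/2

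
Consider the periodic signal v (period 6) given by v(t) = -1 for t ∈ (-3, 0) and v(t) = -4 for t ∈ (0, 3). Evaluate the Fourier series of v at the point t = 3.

At t = 3 the one-sided limits are v(3^-) = -4 and v(3^+) = -1.
By Dirichlet's theorem the series converges to their average, [(-4) + (-1)]/2 = -5/2.

-5/2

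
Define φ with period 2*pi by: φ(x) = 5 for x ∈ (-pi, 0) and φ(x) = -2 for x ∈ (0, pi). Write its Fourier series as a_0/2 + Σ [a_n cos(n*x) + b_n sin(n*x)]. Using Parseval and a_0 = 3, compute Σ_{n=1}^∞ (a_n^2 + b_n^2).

Parseval: a_0^2/2 + Σ_{n≥1} (a_n^2+b_n^2) = 1/pi ∫_{-pi}^{pi} φ(x)^2 dx = 29.
Subtract a_0^2/2 = 9/2: Σ (a_n^2+b_n^2) = 49/2.

49/2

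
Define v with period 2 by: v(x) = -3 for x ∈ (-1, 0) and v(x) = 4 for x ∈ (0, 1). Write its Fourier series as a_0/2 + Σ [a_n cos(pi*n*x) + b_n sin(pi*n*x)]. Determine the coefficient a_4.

a_4 = ∫_{-1}^{1} v(x) cos(4*pi*x) dx.
Split the integral at the breakpoints.
Directly, an antiderivative of (-3) cos(4*pi*x) is -3*sin(4*pi*x)/(4*pi); evaluating from -1 to 0: ∫_{-1}^{0} (-3) cos(4*pi*x) dx = (0) - (0) = 0.
Directly, an antiderivative of (4) cos(4*pi*x) is sin(4*pi*x)/pi; evaluating from 0 to 1: ∫_{0}^{1} (4) cos(4*pi*x) dx = (0) - (0) = 0.
Summing the pieces gives a_4 = 0.

0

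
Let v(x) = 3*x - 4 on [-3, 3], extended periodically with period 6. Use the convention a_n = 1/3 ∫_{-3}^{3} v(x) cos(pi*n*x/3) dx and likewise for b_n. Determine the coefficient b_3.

b_3 = 1/3 ∫_{-3}^{3} v(x) sin(pi*x) dx.
Integrating by parts (boundary term plus one more integral), an antiderivative of (3*x - 4) sin(pi*x) is -3*x*cos(pi*x)/pi + 3*sin(pi*x)/pi**2 + 4*cos(pi*x)/pi; evaluating from -3 to 3: ∫_{-3}^{3} (3*x - 4) sin(pi*x) dx = (5/pi) - (-13/pi) = 18/pi.
Hence b_3 = (1/3)·(18/pi) = 6/pi.

6/pi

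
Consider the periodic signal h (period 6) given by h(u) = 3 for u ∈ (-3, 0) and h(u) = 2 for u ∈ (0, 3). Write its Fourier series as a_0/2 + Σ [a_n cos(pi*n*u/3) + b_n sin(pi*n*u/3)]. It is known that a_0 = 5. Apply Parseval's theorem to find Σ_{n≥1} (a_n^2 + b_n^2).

1/2

Parseval: a_0^2/2 + Σ_{n≥1} (a_n^2+b_n^2) = 1/3 ∫_{-3}^{3} h(u)^2 du = 13.
Subtract a_0^2/2 = 25/2: Σ (a_n^2+b_n^2) = 1/2.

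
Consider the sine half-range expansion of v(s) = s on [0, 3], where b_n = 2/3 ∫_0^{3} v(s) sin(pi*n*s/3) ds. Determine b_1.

b_1 = 2/3 ∫_0^{3} (s) sin(pi*s/3) ds.
Integrating by parts (boundary term plus one more integral), an antiderivative of (s) sin(pi*s/3) is -3*s*cos(pi*s/3)/pi + 9*sin(pi*s/3)/pi**2; evaluating from 0 to 3: ∫_{0}^{3} (s) sin(pi*s/3) ds = (9/pi) - (0) = 9/pi.
Hence b_1 = (2/3)·(9/pi) = 6/pi.

6/pi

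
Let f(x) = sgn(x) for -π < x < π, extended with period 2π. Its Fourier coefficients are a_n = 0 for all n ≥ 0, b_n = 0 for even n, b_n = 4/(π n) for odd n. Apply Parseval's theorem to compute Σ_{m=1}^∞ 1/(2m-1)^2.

Parseval: Σ b_n^2 = (1/π) ∫_{-π}^{π} f(x)^2 dx = 2.
Only odd n contribute, with b_n^2 = 16/(π^2 n^2), so Σ_{m≥1} 1/(2m-1)^2 = π^2·(2)/16 = pi**2/8.

pi**2/8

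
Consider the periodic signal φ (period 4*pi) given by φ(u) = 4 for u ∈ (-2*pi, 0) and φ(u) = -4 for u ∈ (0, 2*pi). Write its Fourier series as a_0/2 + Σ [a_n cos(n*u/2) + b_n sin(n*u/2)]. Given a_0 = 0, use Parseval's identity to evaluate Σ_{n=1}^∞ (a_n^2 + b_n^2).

Parseval: a_0^2/2 + Σ_{n≥1} (a_n^2+b_n^2) = (1/(2*pi)) ∫_{-2*pi}^{2*pi} φ(u)^2 du = 32.
Subtract a_0^2/2 = 0: Σ (a_n^2+b_n^2) = 32.

32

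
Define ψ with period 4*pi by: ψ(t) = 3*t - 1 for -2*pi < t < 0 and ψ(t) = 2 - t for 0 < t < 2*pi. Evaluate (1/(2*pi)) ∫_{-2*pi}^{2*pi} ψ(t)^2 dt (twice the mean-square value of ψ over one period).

(1/(2*pi)) ∫_{-2*pi}^{2*pi} ψ(t)^2 dt = (1/(2*pi)) · (2*pi*(15 + 6*pi + 40*pi**2)/3) = 5 + 2*pi + 40*pi**2/3.

5 + 2*pi + 40*pi**2/3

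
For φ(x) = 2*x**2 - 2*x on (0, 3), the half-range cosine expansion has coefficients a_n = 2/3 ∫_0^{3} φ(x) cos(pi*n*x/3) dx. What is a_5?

-48/(25*pi**2)

a_5 = 2/3 ∫_0^{3} (2*x**2 - 2*x) cos(5*pi*x/3) dx.
Integrating by parts twice (tabular method), an antiderivative of (2*x**2 - 2*x) cos(5*pi*x/3) is 6*x**2*sin(5*pi*x/3)/(5*pi) - 6*x*sin(5*pi*x/3)/(5*pi) + 36*x*cos(5*pi*x/3)/(25*pi**2) - 108*sin(5*pi*x/3)/(125*pi**3) - 18*cos(5*pi*x/3)/(25*pi**2); evaluating from 0 to 3: ∫_{0}^{3} (2*x**2 - 2*x) cos(5*pi*x/3) dx = (-18/(5*pi**2)) - (-18/(25*pi**2)) = -72/(25*pi**2).
Hence a_5 = (2/3)·(-72/(25*pi**2)) = -48/(25*pi**2).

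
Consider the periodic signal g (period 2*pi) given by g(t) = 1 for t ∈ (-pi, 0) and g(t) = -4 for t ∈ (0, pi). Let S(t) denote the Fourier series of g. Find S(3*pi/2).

1

t = 3*pi/2 differs from t = -pi/2 by 1 full period(s), and the series is 2*pi-periodic.
g is continuous at t = -pi/2 with value 1, so the series converges to 1 there.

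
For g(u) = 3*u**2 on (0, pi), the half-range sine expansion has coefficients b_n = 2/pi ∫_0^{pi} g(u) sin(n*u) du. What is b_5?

b_5 = 2/pi ∫_0^{pi} (3*u**2) sin(5*u) du.
Integrating by parts twice (tabular method), an antiderivative of (3*u**2) sin(5*u) is -3*u**2*cos(5*u)/5 + 6*u*sin(5*u)/25 + 6*cos(5*u)/125; evaluating from 0 to pi: ∫_{0}^{pi} (3*u**2) sin(5*u) du = (-6/125 + 3*pi**2/5) - (6/125) = -12/125 + 3*pi**2/5.
Hence b_5 = (2/pi)·(-12/125 + 3*pi**2/5) = 6*(-4 + 25*pi**2)/(125*pi).

6*(-4 + 25*pi**2)/(125*pi)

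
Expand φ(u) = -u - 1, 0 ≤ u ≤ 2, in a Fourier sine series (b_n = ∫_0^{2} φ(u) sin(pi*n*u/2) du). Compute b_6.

2/(3*pi)

b_6 = ∫_0^{2} (-u - 1) sin(3*pi*u) du.
Integrating by parts (boundary term plus one more integral), an antiderivative of (-u - 1) sin(3*pi*u) is u*cos(3*pi*u)/(3*pi) - sin(3*pi*u)/(9*pi**2) + cos(3*pi*u)/(3*pi); evaluating from 0 to 2: ∫_{0}^{2} (-u - 1) sin(3*pi*u) du = (1/pi) - (1/(3*pi)) = 2/(3*pi).
Hence b_6 = 2/(3*pi).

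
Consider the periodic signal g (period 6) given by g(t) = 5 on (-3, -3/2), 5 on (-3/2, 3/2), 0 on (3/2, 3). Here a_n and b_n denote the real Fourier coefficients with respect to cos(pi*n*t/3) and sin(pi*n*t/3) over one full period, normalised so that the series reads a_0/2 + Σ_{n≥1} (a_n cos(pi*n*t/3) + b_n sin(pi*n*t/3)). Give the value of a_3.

-5/(3*pi)

a_3 = 1/3 ∫_{-3}^{3} g(t) cos(pi*t) dt.
Split the integral at the breakpoints.
Directly, an antiderivative of (5) cos(pi*t) is 5*sin(pi*t)/pi; evaluating from -3 to -3/2: ∫_{-3}^{-3/2} (5) cos(pi*t) dt = (5/pi) - (0) = 5/pi.
Directly, an antiderivative of (5) cos(pi*t) is 5*sin(pi*t)/pi; evaluating from -3/2 to 3/2: ∫_{-3/2}^{3/2} (5) cos(pi*t) dt = (-5/pi) - (5/pi) = -10/pi.
∫_{3/2}^{3} (0) cos(pi*t) dt = 0.
Summing the pieces and multiplying by (1/3) gives a_3 = -5/(3*pi).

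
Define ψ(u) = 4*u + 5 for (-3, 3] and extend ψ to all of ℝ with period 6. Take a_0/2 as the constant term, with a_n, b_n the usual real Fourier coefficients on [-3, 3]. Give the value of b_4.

b_4 = 1/3 ∫_{-3}^{3} ψ(u) sin(4*pi*u/3) du.
Integrating by parts (boundary term plus one more integral), an antiderivative of (4*u + 5) sin(4*pi*u/3) is -3*u*cos(4*pi*u/3)/pi + 9*sin(4*pi*u/3)/(4*pi**2) - 15*cos(4*pi*u/3)/(4*pi); evaluating from -3 to 3: ∫_{-3}^{3} (4*u + 5) sin(4*pi*u/3) du = (-51/(4*pi)) - (21/(4*pi)) = -18/pi.
Hence b_4 = (1/3)·(-18/pi) = -6/pi.

-6/pi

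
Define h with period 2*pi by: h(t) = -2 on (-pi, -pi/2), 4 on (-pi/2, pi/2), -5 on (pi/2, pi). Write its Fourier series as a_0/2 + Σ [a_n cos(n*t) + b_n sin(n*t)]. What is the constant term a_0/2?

1/4

a_0 = 1/pi ∫_{-pi}^{pi} h(t) dt = 1/pi · (pi/2) = 1/2.
So the constant term a_0/2 = 1/4.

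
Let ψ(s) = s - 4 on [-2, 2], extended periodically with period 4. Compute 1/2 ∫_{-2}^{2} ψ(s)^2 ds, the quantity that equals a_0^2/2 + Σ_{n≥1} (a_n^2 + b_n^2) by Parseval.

1/2 ∫_{-2}^{2} ψ(s)^2 ds = 1/2 · (208/3) = 104/3.

104/3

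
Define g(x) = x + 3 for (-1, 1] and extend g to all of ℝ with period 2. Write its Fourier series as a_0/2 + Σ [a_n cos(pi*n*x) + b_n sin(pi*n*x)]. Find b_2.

b_2 = ∫_{-1}^{1} g(x) sin(2*pi*x) dx.
Integrating by parts (boundary term plus one more integral), an antiderivative of (x + 3) sin(2*pi*x) is -x*cos(2*pi*x)/(2*pi) + sin(2*pi*x)/(4*pi**2) - 3*cos(2*pi*x)/(2*pi); evaluating from -1 to 1: ∫_{-1}^{1} (x + 3) sin(2*pi*x) dx = (-2/pi) - (-1/pi) = -1/pi.
Hence b_2 = -1/pi.

-1/pi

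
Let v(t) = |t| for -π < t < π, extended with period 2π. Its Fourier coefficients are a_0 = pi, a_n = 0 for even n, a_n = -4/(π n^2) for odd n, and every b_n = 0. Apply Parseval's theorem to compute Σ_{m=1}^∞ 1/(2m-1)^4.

pi**4/96

Parseval: a_0^2/2 + Σ a_n^2 = (1/π) ∫_{-π}^{π} v(t)^2 dt = 2*pi**2/3.
Subtract a_0^2/2 = pi**2/2: Σ a_n^2 = pi**2/6.
Only odd n contribute, with a_n^2 = 16/(π^2 n^4), so Σ_{m≥1} 1/(2m-1)^4 = π^2·(pi**2/6)/16 = pi**4/96.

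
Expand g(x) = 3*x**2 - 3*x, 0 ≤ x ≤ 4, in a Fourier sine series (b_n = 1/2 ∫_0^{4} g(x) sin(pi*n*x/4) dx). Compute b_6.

-12/pi

b_6 = 1/2 ∫_0^{4} (3*x**2 - 3*x) sin(3*pi*x/2) dx.
Integrating by parts twice (tabular method), an antiderivative of (3*x**2 - 3*x) sin(3*pi*x/2) is -2*x**2*cos(3*pi*x/2)/pi + 8*x*sin(3*pi*x/2)/(3*pi**2) + 2*x*cos(3*pi*x/2)/pi - 4*sin(3*pi*x/2)/(3*pi**2) + 16*cos(3*pi*x/2)/(9*pi**3); evaluating from 0 to 4: ∫_{0}^{4} (3*x**2 - 3*x) sin(3*pi*x/2) dx = (-24/pi + 16/(9*pi**3)) - (16/(9*pi**3)) = -24/pi.
Hence b_6 = (1/2)·(-24/pi) = -12/pi.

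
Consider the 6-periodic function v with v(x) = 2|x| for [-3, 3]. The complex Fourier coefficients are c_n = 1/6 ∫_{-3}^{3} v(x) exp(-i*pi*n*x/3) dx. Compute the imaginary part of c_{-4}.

0

Since v is real-valued, Im(c_{-4}) = -1/6 ∫_{-3}^{3} v(x) sin(-4*pi*x/3) dx = b_{4}/2.
(v is even, so the integrand is odd over a symmetric interval and the integral vanishes.)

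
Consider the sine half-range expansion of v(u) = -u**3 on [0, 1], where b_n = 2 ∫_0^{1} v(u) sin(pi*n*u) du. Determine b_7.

2*(6 - 49*pi**2)/(343*pi**3)

b_7 = 2 ∫_0^{1} (-u**3) sin(7*pi*u) du.
Integrating by parts three times (tabular method), an antiderivative of (-u**3) sin(7*pi*u) is u**3*cos(7*pi*u)/(7*pi) - 3*u**2*sin(7*pi*u)/(49*pi**2) - 6*u*cos(7*pi*u)/(343*pi**3) + 6*sin(7*pi*u)/(2401*pi**4); evaluating from 0 to 1: ∫_{0}^{1} (-u**3) sin(7*pi*u) du = ((6 - 49*pi**2)/(343*pi**3)) - (0) = (6 - 49*pi**2)/(343*pi**3).
Hence b_7 = 2·((6 - 49*pi**2)/(343*pi**3)) = 2*(6 - 49*pi**2)/(343*pi**3).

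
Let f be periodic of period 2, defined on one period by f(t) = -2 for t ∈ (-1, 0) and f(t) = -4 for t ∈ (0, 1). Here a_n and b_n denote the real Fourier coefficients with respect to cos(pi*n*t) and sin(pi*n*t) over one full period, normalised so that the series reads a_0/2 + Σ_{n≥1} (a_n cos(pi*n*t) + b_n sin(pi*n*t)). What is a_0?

a_0 = ∫_{-1}^{1} f(t) dt = -6.

-6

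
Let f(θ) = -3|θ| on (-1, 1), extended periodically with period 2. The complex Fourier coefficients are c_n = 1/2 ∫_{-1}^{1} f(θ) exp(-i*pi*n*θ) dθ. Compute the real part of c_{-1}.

Since f is real-valued, Re(c_{-1}) = 1/2 ∫_{-1}^{1} f(θ) cos(-pi*θ) dθ = a_{1}/2.
f is even and cos(-pi*θ) is even, so the integrand is even: ∫_{-1}^{1} f(θ) cos(-pi*θ) dθ = 2∫_0^{1} f(θ) cos(-pi*θ) dθ.
Integrating by parts (boundary term plus one more integral), an antiderivative of (-3*θ) cos(-pi*θ) is -3*θ*sin(pi*θ)/pi - 3*cos(pi*θ)/pi**2; evaluating from 0 to 1: ∫_{0}^{1} (-3*θ) cos(-pi*θ) dθ = (3/pi**2) - (-3/pi**2) = 6/pi**2.
So ∫_{-1}^{1} f(θ) cos(-pi*θ) dθ = 12/pi**2.
Hence Re(c_{-1}) = (1/2)·(12/pi**2) = 6/pi**2.

6/pi**2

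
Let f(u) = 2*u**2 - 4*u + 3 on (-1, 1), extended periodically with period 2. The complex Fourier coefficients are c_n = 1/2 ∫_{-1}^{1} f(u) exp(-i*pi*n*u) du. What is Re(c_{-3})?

-4/(9*pi**2)

Since f is real-valued, Re(c_{-3}) = 1/2 ∫_{-1}^{1} f(u) cos(-3*pi*u) du = a_{3}/2.
Integrating by parts twice (tabular method), an antiderivative of (2*u**2 - 4*u + 3) cos(-3*pi*u) is 2*u**2*sin(3*pi*u)/(3*pi) - 4*u*sin(3*pi*u)/(3*pi) + 4*u*cos(3*pi*u)/(9*pi**2) - 4*sin(3*pi*u)/(27*pi**3) + sin(3*pi*u)/pi - 4*cos(3*pi*u)/(9*pi**2); evaluating from -1 to 1: ∫_{-1}^{1} (2*u**2 - 4*u + 3) cos(-3*pi*u) du = (0) - (8/(9*pi**2)) = -8/(9*pi**2).
Hence Re(c_{-3}) = (1/2)·(-8/(9*pi**2)) = -4/(9*pi**2).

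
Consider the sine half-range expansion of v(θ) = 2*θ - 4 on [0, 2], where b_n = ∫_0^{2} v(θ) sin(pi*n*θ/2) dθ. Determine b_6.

-4/(3*pi)

b_6 = ∫_0^{2} (2*θ - 4) sin(3*pi*θ) dθ.
Integrating by parts (boundary term plus one more integral), an antiderivative of (2*θ - 4) sin(3*pi*θ) is -2*θ*cos(3*pi*θ)/(3*pi) + 2*sin(3*pi*θ)/(9*pi**2) + 4*cos(3*pi*θ)/(3*pi); evaluating from 0 to 2: ∫_{0}^{2} (2*θ - 4) sin(3*pi*θ) dθ = (0) - (4/(3*pi)) = -4/(3*pi).
Hence b_6 = -4/(3*pi).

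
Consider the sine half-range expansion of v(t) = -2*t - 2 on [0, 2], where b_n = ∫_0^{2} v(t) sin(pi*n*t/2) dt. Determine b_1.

b_1 = ∫_0^{2} (-2*t - 2) sin(pi*t/2) dt.
Integrating by parts (boundary term plus one more integral), an antiderivative of (-2*t - 2) sin(pi*t/2) is 4*t*cos(pi*t/2)/pi - 8*sin(pi*t/2)/pi**2 + 4*cos(pi*t/2)/pi; evaluating from 0 to 2: ∫_{0}^{2} (-2*t - 2) sin(pi*t/2) dt = (-12/pi) - (4/pi) = -16/pi.
Hence b_1 = -16/pi.

-16/pi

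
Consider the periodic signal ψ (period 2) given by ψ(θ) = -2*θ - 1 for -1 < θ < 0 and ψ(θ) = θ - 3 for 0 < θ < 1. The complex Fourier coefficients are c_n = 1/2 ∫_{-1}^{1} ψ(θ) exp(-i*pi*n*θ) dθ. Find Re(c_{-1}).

Since ψ is real-valued, Re(c_{-1}) = 1/2 ∫_{-1}^{1} ψ(θ) cos(-pi*θ) dθ = a_{1}/2.
Split the integral at the breakpoints.
Integrating by parts (boundary term plus one more integral), an antiderivative of (-2*θ - 1) cos(-pi*θ) is -2*θ*sin(pi*θ)/pi - sin(pi*θ)/pi - 2*cos(pi*θ)/pi**2; evaluating from -1 to 0: ∫_{-1}^{0} (-2*θ - 1) cos(-pi*θ) dθ = (-2/pi**2) - (2/pi**2) = -4/pi**2.
Integrating by parts (boundary term plus one more integral), an antiderivative of (θ - 3) cos(-pi*θ) is θ*sin(pi*θ)/pi - 3*sin(pi*θ)/pi + cos(pi*θ)/pi**2; evaluating from 0 to 1: ∫_{0}^{1} (θ - 3) cos(-pi*θ) dθ = (-1/pi**2) - (pi**(-2)) = -2/pi**2.
So ∫_{-1}^{1} ψ(θ) cos(-pi*θ) dθ = -6/pi**2.
Hence Re(c_{-1}) = (1/2)·(-6/pi**2) = -3/pi**2.

-3/pi**2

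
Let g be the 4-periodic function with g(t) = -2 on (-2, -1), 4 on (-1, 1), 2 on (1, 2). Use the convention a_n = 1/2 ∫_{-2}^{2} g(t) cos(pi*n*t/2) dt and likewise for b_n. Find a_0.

a_0 = 1/2 ∫_{-2}^{2} g(t) dt = 1/2 · (8) = 4.

4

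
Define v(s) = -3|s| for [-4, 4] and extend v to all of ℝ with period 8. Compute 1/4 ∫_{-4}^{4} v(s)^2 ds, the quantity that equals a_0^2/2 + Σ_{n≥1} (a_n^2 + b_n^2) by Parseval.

1/4 ∫_{-4}^{4} v(s)^2 ds = 1/4 · (384) = 96.

96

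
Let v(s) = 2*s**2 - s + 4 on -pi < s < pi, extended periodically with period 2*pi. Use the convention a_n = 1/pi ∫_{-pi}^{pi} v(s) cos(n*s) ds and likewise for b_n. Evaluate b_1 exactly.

b_1 = 1/pi ∫_{-pi}^{pi} v(s) sin(s) ds.
Integrating by parts twice (tabular method), an antiderivative of (2*s**2 - s + 4) sin(s) is -2*s**2*cos(s) + 4*s*sin(s) + s*cos(s) - sin(s); evaluating from -pi to pi: ∫_{-pi}^{pi} (2*s**2 - s + 4) sin(s) ds = (pi*(-1 + 2*pi)) - (pi*(1 + 2*pi)) = -2*pi.
Hence b_1 = (1/pi)·(-2*pi) = -2.

-2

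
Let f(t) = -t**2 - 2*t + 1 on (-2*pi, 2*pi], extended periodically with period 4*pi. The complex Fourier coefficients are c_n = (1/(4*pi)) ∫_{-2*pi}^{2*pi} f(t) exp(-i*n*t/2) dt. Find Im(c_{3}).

4/3

Since f is real-valued, Im(c_{3}) = -(1/(4*pi)) ∫_{-2*pi}^{2*pi} f(t) sin(3*t/2) dt = -b_{3}/2.
Integrating by parts twice (tabular method), an antiderivative of (-t**2 - 2*t + 1) sin(3*t/2) is 2*t**2*cos(3*t/2)/3 - 8*t*sin(3*t/2)/9 + 4*t*cos(3*t/2)/3 - 8*sin(3*t/2)/9 - 34*cos(3*t/2)/27; evaluating from -2*pi to 2*pi: ∫_{-2*pi}^{2*pi} (-t**2 - 2*t + 1) sin(3*t/2) dt = (-8*pi**2/3 - 8*pi/3 + 34/27) - (-8*pi**2/3 + 34/27 + 8*pi/3) = -16*pi/3.
Hence Im(c_{3}) = (-1/(4*pi))·(-16*pi/3) = 4/3.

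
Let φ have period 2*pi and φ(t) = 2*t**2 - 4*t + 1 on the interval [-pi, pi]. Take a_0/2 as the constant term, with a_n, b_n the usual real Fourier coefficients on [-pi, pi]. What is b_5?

-8/5

b_5 = 1/pi ∫_{-pi}^{pi} φ(t) sin(5*t) dt.
Integrating by parts twice (tabular method), an antiderivative of (2*t**2 - 4*t + 1) sin(5*t) is -2*t**2*cos(5*t)/5 + 4*t*sin(5*t)/25 + 4*t*cos(5*t)/5 - 4*sin(5*t)/25 - 21*cos(5*t)/125; evaluating from -pi to pi: ∫_{-pi}^{pi} (2*t**2 - 4*t + 1) sin(5*t) dt = (-4*pi/5 + 21/125 + 2*pi**2/5) - (21/125 + 4*pi/5 + 2*pi**2/5) = -8*pi/5.
Hence b_5 = (1/pi)·(-8*pi/5) = -8/5.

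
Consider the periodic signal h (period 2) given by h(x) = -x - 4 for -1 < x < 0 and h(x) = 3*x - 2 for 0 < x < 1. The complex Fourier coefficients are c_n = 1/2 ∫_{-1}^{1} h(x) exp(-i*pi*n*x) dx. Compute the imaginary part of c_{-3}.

1/pi

Since h is real-valued, Im(c_{-3}) = -1/2 ∫_{-1}^{1} h(x) sin(-3*pi*x) dx = b_{3}/2.
Split the integral at the breakpoints.
Integrating by parts (boundary term plus one more integral), an antiderivative of (-x - 4) sin(-3*pi*x) is -x*cos(3*pi*x)/(3*pi) + sin(3*pi*x)/(9*pi**2) - 4*cos(3*pi*x)/(3*pi); evaluating from -1 to 0: ∫_{-1}^{0} (-x - 4) sin(-3*pi*x) dx = (-4/(3*pi)) - (1/pi) = -7/(3*pi).
Integrating by parts (boundary term plus one more integral), an antiderivative of (3*x - 2) sin(-3*pi*x) is x*cos(3*pi*x)/pi - sin(3*pi*x)/(3*pi**2) - 2*cos(3*pi*x)/(3*pi); evaluating from 0 to 1: ∫_{0}^{1} (3*x - 2) sin(-3*pi*x) dx = (-1/(3*pi)) - (-2/(3*pi)) = 1/(3*pi).
So ∫_{-1}^{1} h(x) sin(-3*pi*x) dx = -2/pi.
Hence Im(c_{-3}) = (-1/2)·(-2/pi) = 1/pi.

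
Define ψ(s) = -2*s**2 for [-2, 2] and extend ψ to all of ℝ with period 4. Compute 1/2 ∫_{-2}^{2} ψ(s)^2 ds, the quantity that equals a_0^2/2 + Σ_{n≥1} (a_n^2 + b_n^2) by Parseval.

1/2 ∫_{-2}^{2} ψ(s)^2 ds = 1/2 · (256/5) = 128/5.

128/5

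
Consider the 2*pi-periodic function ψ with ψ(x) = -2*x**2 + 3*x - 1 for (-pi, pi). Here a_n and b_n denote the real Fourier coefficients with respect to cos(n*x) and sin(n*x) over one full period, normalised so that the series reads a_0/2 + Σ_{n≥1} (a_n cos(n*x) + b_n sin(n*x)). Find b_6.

-1

b_6 = 1/pi ∫_{-pi}^{pi} ψ(x) sin(6*x) dx.
Integrating by parts twice (tabular method), an antiderivative of (-2*x**2 + 3*x - 1) sin(6*x) is x**2*cos(6*x)/3 - x*sin(6*x)/9 - x*cos(6*x)/2 + sin(6*x)/12 + 4*cos(6*x)/27; evaluating from -pi to pi: ∫_{-pi}^{pi} (-2*x**2 + 3*x - 1) sin(6*x) dx = (-pi/2 + 4/27 + pi**2/3) - (4/27 + pi/2 + pi**2/3) = -pi.
Hence b_6 = (1/pi)·(-pi) = -1.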